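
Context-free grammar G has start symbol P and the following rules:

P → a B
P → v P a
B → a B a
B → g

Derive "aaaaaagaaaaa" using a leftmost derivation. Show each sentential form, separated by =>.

P => aB => aaBa => aaaBaa => aaaaBaaa => aaaaaBaaaa => aaaaaaBaaaaa => aaaaaagaaaaa

P => aB   [P → a B]
aB => aaBa   [B → a B a]
aaBa => aaaBaa   [B → a B a]
aaaBaa => aaaaBaaa   [B → a B a]
aaaaBaaa => aaaaaBaaaa   [B → a B a]
aaaaaBaaaa => aaaaaaBaaaaa   [B → a B a]
aaaaaaBaaaaa => aaaaaagaaaaa   [B → g]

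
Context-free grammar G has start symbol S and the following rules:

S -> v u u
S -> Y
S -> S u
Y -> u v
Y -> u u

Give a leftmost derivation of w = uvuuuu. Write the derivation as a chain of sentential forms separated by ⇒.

S ⇒ Su   [S -> S u]
Su ⇒ Suu   [S -> S u]
Suu ⇒ Suuu   [S -> S u]
Suuu ⇒ Suuuu   [S -> S u]
Suuuu ⇒ Yuuuu   [S -> Y]
Yuuuu ⇒ uvuuuu   [Y -> u v]

S ⇒ Su ⇒ Suu ⇒ Suuu ⇒ Suuuu ⇒ Yuuuu ⇒ uvuuuu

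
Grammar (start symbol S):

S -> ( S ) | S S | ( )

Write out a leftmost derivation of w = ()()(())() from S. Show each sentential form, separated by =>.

S=>SS=>SSS=>()SS=>()SSS=>()()SS=>()()(S)S=>()()(())S=>()()(())()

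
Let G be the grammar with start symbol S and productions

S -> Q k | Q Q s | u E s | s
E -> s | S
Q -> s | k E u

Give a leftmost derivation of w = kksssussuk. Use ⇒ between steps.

S⇒Qk⇒kEuk⇒kSuk⇒kQQsuk⇒kkEuQsuk⇒kkSuQsuk⇒kkQQsuQsuk⇒kksQsuQsuk⇒kksssuQsuk⇒kksssussuk

S ⇒ Qk   [S -> Q k]
Qk ⇒ kEuk   [Q -> k E u]
kEuk ⇒ kSuk   [E -> S]
kSuk ⇒ kQQsuk   [S -> Q Q s]
kQQsuk ⇒ kkEuQsuk   [Q -> k E u]
kkEuQsuk ⇒ kkSuQsuk   [E -> S]
kkSuQsuk ⇒ kkQQsuQsuk   [S -> Q Q s]
kkQQsuQsuk ⇒ kksQsuQsuk   [Q -> s]
kksQsuQsuk ⇒ kksssuQsuk   [Q -> s]
kksssuQsuk ⇒ kksssussuk   [Q -> s]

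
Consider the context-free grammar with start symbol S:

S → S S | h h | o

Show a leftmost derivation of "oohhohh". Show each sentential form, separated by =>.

S=>SS=>SSS=>oSS=>ooS=>ooSS=>ooSSS=>oohhSS=>oohhoS=>oohhohh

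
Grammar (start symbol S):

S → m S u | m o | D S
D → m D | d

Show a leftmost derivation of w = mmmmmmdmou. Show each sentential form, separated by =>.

S=>mSu=>mDSu=>mmDSu=>mmmDSu=>mmmmDSu=>mmmmmDSu=>mmmmmmDSu=>mmmmmmdSu=>mmmmmmdmou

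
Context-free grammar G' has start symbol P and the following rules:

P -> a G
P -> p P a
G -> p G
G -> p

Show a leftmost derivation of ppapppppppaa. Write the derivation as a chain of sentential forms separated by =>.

P => pPa   [P -> p P a]
pPa => ppPaa   [P -> p P a]
ppPaa => ppaGaa   [P -> a G]
ppaGaa => ppapGaa   [G -> p G]
ppapGaa => ppappGaa   [G -> p G]
ppappGaa => ppapppGaa   [G -> p G]
ppapppGaa => ppappppGaa   [G -> p G]
ppappppGaa => ppapppppGaa   [G -> p G]
ppapppppGaa => ppappppppGaa   [G -> p G]
ppappppppGaa => ppapppppppaa   [G -> p]

P=>pPa=>ppPaa=>ppaGaa=>ppapGaa=>ppappGaa=>ppapppGaa=>ppappppGaa=>ppapppppGaa=>ppappppppGaa=>ppapppppppaa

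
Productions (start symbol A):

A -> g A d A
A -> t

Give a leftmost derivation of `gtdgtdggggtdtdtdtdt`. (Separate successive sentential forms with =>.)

A => gAdA => gtdA => gtdgAdA => gtdgtdA => gtdgtdgAdA => gtdgtdggAdAdA => gtdgtdgggAdAdAdA => gtdgtdggggAdAdAdAdA => gtdgtdggggtdAdAdAdA => gtdgtdggggtdtdAdAdA => gtdgtdggggtdtdtdAdA => gtdgtdggggtdtdtdtdA => gtdgtdggggtdtdtdtdt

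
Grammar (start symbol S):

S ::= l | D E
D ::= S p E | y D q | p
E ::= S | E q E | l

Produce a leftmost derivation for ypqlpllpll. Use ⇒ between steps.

S ⇒ DE ⇒ SpEE ⇒ DEpEE ⇒ SpEEpEE ⇒ DEpEEpEE ⇒ yDqEpEEpEE ⇒ ypqEpEEpEE ⇒ ypqlpEEpEE ⇒ ypqlplEpEE ⇒ ypqlpllpEE ⇒ ypqlpllplE ⇒ ypqlpllpll

S ⇒ DE   [S ::= D E]
DE ⇒ SpEE   [D ::= S p E]
SpEE ⇒ DEpEE   [S ::= D E]
DEpEE ⇒ SpEEpEE   [D ::= S p E]
SpEEpEE ⇒ DEpEEpEE   [S ::= D E]
DEpEEpEE ⇒ yDqEpEEpEE   [D ::= y D q]
yDqEpEEpEE ⇒ ypqEpEEpEE   [D ::= p]
ypqEpEEpEE ⇒ ypqlpEEpEE   [E ::= l]
ypqlpEEpEE ⇒ ypqlplEpEE   [E ::= l]
ypqlplEpEE ⇒ ypqlpllpEE   [E ::= l]
ypqlpllpEE ⇒ ypqlpllplE   [E ::= l]
ypqlpllplE ⇒ ypqlpllpll   [E ::= l]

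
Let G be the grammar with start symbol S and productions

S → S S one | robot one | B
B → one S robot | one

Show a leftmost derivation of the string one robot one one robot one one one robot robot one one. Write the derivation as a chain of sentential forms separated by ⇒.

S ⇒ S S one ⇒ B S one ⇒ one S robot S one ⇒ one S S one robot S one ⇒ one robot one S one robot S one ⇒ one robot one S S one one robot S one ⇒ one robot one B S one one robot S one ⇒ one robot one one S one one robot S one ⇒ one robot one one robot one one one robot S one ⇒ one robot one one robot one one one robot robot one one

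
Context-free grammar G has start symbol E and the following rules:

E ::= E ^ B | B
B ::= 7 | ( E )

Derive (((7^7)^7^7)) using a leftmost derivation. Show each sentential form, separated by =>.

E => B   [E ::= B]
B => (E)   [B ::= ( E )]
(E) => (B)   [E ::= B]
(B) => ((E))   [B ::= ( E )]
((E)) => ((E^B))   [E ::= E ^ B]
((E^B)) => ((E^B^B))   [E ::= E ^ B]
((E^B^B)) => ((B^B^B))   [E ::= B]
((B^B^B)) => (((E)^B^B))   [B ::= ( E )]
(((E)^B^B)) => (((E^B)^B^B))   [E ::= E ^ B]
(((E^B)^B^B)) => (((B^B)^B^B))   [E ::= B]
(((B^B)^B^B)) => (((7^B)^B^B))   [B ::= 7]
(((7^B)^B^B)) => (((7^7)^B^B))   [B ::= 7]
(((7^7)^B^B)) => (((7^7)^7^B))   [B ::= 7]
(((7^7)^7^B)) => (((7^7)^7^7))   [B ::= 7]

E=>B=>(E)=>(B)=>((E))=>((E^B))=>((E^B^B))=>((B^B^B))=>(((E)^B^B))=>(((E^B)^B^B))=>(((B^B)^B^B))=>(((7^B)^B^B))=>(((7^7)^B^B))=>(((7^7)^7^B))=>(((7^7)^7^7))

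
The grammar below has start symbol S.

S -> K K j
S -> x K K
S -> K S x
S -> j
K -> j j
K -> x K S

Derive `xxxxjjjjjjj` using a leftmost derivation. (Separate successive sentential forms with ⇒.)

S ⇒ xKK   [S -> x K K]
xKK ⇒ xxKSK   [K -> x K S]
xxKSK ⇒ xxxKSSK   [K -> x K S]
xxxKSSK ⇒ xxxxKSSSK   [K -> x K S]
xxxxKSSSK ⇒ xxxxjjSSSK   [K -> j j]
xxxxjjSSSK ⇒ xxxxjjjSSK   [S -> j]
xxxxjjjSSK ⇒ xxxxjjjjSK   [S -> j]
xxxxjjjjSK ⇒ xxxxjjjjjK   [S -> j]
xxxxjjjjjK ⇒ xxxxjjjjjjj   [K -> j j]

S ⇒ xKK ⇒ xxKSK ⇒ xxxKSSK ⇒ xxxxKSSSK ⇒ xxxxjjSSSK ⇒ xxxxjjjSSK ⇒ xxxxjjjjSK ⇒ xxxxjjjjjK ⇒ xxxxjjjjjjj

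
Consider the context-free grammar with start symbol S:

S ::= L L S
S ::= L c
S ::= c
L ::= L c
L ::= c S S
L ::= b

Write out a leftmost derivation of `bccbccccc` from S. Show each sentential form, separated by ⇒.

S ⇒ LLS   [S ::= L L S]
LLS ⇒ LcLS   [L ::= L c]
LcLS ⇒ bcLS   [L ::= b]
bcLS ⇒ bcLcS   [L ::= L c]
bcLcS ⇒ bccSScS   [L ::= c S S]
bccSScS ⇒ bccLcScS   [S ::= L c]
bccLcScS ⇒ bccLccScS   [L ::= L c]
bccLccScS ⇒ bccbccScS   [L ::= b]
bccbccScS ⇒ bccbccccS   [S ::= c]
bccbccccS ⇒ bccbccccc   [S ::= c]

S ⇒ LLS ⇒ LcLS ⇒ bcLS ⇒ bcLcS ⇒ bccSScS ⇒ bccLcScS ⇒ bccLccScS ⇒ bccbccScS ⇒ bccbccccS ⇒ bccbccccc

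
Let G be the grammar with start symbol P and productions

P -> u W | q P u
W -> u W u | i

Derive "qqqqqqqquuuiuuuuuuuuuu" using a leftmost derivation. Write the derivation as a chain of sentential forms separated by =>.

P => qPu => qqPuu => qqqPuuu => qqqqPuuuu => qqqqqPuuuuu => qqqqqqPuuuuuu => qqqqqqqPuuuuuuu => qqqqqqqqPuuuuuuuu => qqqqqqqquWuuuuuuuu => qqqqqqqquuWuuuuuuuuu => qqqqqqqquuuWuuuuuuuuuu => qqqqqqqquuuiuuuuuuuuuu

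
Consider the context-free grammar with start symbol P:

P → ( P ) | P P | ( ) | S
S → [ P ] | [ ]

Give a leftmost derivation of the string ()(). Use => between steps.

P=>PP=>()P=>()()

P => PP   [P → P P]
PP => ()P   [P → ( )]
()P => ()()   [P → ( )]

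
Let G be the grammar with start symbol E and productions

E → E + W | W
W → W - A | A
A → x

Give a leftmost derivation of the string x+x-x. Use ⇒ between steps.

E ⇒ E+W ⇒ W+W ⇒ A+W ⇒ x+W ⇒ x+W-A ⇒ x+A-A ⇒ x+x-A ⇒ x+x-x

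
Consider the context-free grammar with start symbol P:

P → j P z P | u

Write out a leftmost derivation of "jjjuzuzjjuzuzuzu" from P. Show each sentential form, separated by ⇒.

P⇒jPzP⇒jjPzPzP⇒jjjPzPzPzP⇒jjjuzPzPzP⇒jjjuzuzPzP⇒jjjuzuzjPzPzP⇒jjjuzuzjjPzPzPzP⇒jjjuzuzjjuzPzPzP⇒jjjuzuzjjuzuzPzP⇒jjjuzuzjjuzuzuzP⇒jjjuzuzjjuzuzuzu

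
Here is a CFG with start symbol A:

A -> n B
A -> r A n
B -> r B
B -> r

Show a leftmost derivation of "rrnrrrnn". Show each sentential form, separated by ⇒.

A⇒rAn⇒rrAnn⇒rrnBnn⇒rrnrBnn⇒rrnrrBnn⇒rrnrrrnn

A ⇒ rAn   [A -> r A n]
rAn ⇒ rrAnn   [A -> r A n]
rrAnn ⇒ rrnBnn   [A -> n B]
rrnBnn ⇒ rrnrBnn   [B -> r B]
rrnrBnn ⇒ rrnrrBnn   [B -> r B]
rrnrrBnn ⇒ rrnrrrnn   [B -> r]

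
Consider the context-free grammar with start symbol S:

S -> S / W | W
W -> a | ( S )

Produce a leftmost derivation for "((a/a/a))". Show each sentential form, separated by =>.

S => W   [S -> W]
W => (S)   [W -> ( S )]
(S) => (W)   [S -> W]
(W) => ((S))   [W -> ( S )]
((S)) => ((S/W))   [S -> S / W]
((S/W)) => ((S/W/W))   [S -> S / W]
((S/W/W)) => ((W/W/W))   [S -> W]
((W/W/W)) => ((a/W/W))   [W -> a]
((a/W/W)) => ((a/a/W))   [W -> a]
((a/a/W)) => ((a/a/a))   [W -> a]

S => W => (S) => (W) => ((S)) => ((S/W)) => ((S/W/W)) => ((W/W/W)) => ((a/W/W)) => ((a/a/W)) => ((a/a/a))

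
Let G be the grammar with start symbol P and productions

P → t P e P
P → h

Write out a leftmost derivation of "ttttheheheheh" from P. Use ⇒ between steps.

P ⇒ tPeP ⇒ ttPePeP ⇒ tttPePePeP ⇒ ttttPePePePeP ⇒ tttthePePePeP ⇒ tttthehePePeP ⇒ tttthehehePeP ⇒ ttttheheheheP ⇒ ttttheheheheh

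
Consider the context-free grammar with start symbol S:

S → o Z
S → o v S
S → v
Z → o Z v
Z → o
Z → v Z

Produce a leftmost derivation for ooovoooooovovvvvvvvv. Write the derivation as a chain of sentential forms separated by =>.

S=>oZ=>ooZv=>oooZvv=>ooovZvv=>ooovoZvvv=>ooovooZvvvv=>ooovoooZvvvvv=>ooovooooZvvvvvv=>ooovoooooZvvvvvvv=>ooovooooooZvvvvvvvv=>ooovoooooovZvvvvvvvv=>ooovoooooovovvvvvvvv

S => oZ   [S → o Z]
oZ => ooZv   [Z → o Z v]
ooZv => oooZvv   [Z → o Z v]
oooZvv => ooovZvv   [Z → v Z]
ooovZvv => ooovoZvvv   [Z → o Z v]
ooovoZvvv => ooovooZvvvv   [Z → o Z v]
ooovooZvvvv => ooovoooZvvvvv   [Z → o Z v]
ooovoooZvvvvv => ooovooooZvvvvvv   [Z → o Z v]
ooovooooZvvvvvv => ooovoooooZvvvvvvv   [Z → o Z v]
ooovoooooZvvvvvvv => ooovooooooZvvvvvvvv   [Z → o Z v]
ooovooooooZvvvvvvvv => ooovoooooovZvvvvvvvv   [Z → v Z]
ooovoooooovZvvvvvvvv => ooovoooooovovvvvvvvv   [Z → o]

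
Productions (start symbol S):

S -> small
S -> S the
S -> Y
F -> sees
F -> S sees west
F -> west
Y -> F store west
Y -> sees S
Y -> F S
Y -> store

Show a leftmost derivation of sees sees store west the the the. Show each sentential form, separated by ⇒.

S ⇒ S the   [S -> S the]
S the ⇒ Y the   [S -> Y]
Y the ⇒ sees S the   [Y -> sees S]
sees S the ⇒ sees S the the   [S -> S the]
sees S the the ⇒ sees S the the the   [S -> S the]
sees S the the the ⇒ sees Y the the the   [S -> Y]
sees Y the the the ⇒ sees F store west the the the   [Y -> F store west]
sees F store west the the the ⇒ sees sees store west the the the   [F -> sees]

S ⇒ S the ⇒ Y the ⇒ sees S the ⇒ sees S the the ⇒ sees S the the the ⇒ sees Y the the the ⇒ sees F store west the the the ⇒ sees sees store west the the the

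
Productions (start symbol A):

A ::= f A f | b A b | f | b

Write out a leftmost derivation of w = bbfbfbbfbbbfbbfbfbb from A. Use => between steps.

A => bAb   [A ::= b A b]
bAb => bbAbb   [A ::= b A b]
bbAbb => bbfAfbb   [A ::= f A f]
bbfAfbb => bbfbAbfbb   [A ::= b A b]
bbfbAbfbb => bbfbfAfbfbb   [A ::= f A f]
bbfbfAfbfbb => bbfbfbAbfbfbb   [A ::= b A b]
bbfbfbAbfbfbb => bbfbfbbAbbfbfbb   [A ::= b A b]
bbfbfbbAbbfbfbb => bbfbfbbfAfbbfbfbb   [A ::= f A f]
bbfbfbbfAfbbfbfbb => bbfbfbbfbAbfbbfbfbb   [A ::= b A b]
bbfbfbbfbAbfbbfbfbb => bbfbfbbfbbbfbbfbfbb   [A ::= b]

A => bAb => bbAbb => bbfAfbb => bbfbAbfbb => bbfbfAfbfbb => bbfbfbAbfbfbb => bbfbfbbAbbfbfbb => bbfbfbbfAfbbfbfbb => bbfbfbbfbAbfbbfbfbb => bbfbfbbfbbbfbbfbfbb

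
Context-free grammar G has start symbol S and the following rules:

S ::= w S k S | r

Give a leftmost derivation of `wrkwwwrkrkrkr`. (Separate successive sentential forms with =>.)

S => wSkS => wrkS => wrkwSkS => wrkwwSkSkS => wrkwwwSkSkSkS => wrkwwwrkSkSkS => wrkwwwrkrkSkS => wrkwwwrkrkrkS => wrkwwwrkrkrkr

S => wSkS   [S ::= w S k S]
wSkS => wrkS   [S ::= r]
wrkS => wrkwSkS   [S ::= w S k S]
wrkwSkS => wrkwwSkSkS   [S ::= w S k S]
wrkwwSkSkS => wrkwwwSkSkSkS   [S ::= w S k S]
wrkwwwSkSkSkS => wrkwwwrkSkSkS   [S ::= r]
wrkwwwrkSkSkS => wrkwwwrkrkSkS   [S ::= r]
wrkwwwrkrkSkS => wrkwwwrkrkrkS   [S ::= r]
wrkwwwrkrkrkS => wrkwwwrkrkrkr   [S ::= r]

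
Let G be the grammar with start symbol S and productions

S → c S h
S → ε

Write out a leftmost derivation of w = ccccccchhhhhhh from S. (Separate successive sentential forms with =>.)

S=>cSh=>ccShh=>cccShhh=>ccccShhhh=>cccccShhhhh=>ccccccShhhhhh=>cccccccShhhhhhh=>ccccccchhhhhhh

S => cSh   [S → c S h]
cSh => ccShh   [S → c S h]
ccShh => cccShhh   [S → c S h]
cccShhh => ccccShhhh   [S → c S h]
ccccShhhh => cccccShhhhh   [S → c S h]
cccccShhhhh => ccccccShhhhhh   [S → c S h]
ccccccShhhhhh => cccccccShhhhhhh   [S → c S h]
cccccccShhhhhhh => ccccccchhhhhhh   [S → ε]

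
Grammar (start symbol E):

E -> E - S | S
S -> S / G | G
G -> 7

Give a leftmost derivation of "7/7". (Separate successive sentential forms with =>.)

E => S => S/G => G/G => 7/G => 7/7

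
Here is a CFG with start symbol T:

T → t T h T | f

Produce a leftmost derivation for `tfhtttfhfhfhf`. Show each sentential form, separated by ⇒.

T ⇒ tThT   [T → t T h T]
tThT ⇒ tfhT   [T → f]
tfhT ⇒ tfhtThT   [T → t T h T]
tfhtThT ⇒ tfhttThThT   [T → t T h T]
tfhttThThT ⇒ tfhtttThThThT   [T → t T h T]
tfhtttThThThT ⇒ tfhtttfhThThT   [T → f]
tfhtttfhThThT ⇒ tfhtttfhfhThT   [T → f]
tfhtttfhfhThT ⇒ tfhtttfhfhfhT   [T → f]
tfhtttfhfhfhT ⇒ tfhtttfhfhfhf   [T → f]

T ⇒ tThT ⇒ tfhT ⇒ tfhtThT ⇒ tfhttThThT ⇒ tfhtttThThThT ⇒ tfhtttfhThThT ⇒ tfhtttfhfhThT ⇒ tfhtttfhfhfhT ⇒ tfhtttfhfhfhf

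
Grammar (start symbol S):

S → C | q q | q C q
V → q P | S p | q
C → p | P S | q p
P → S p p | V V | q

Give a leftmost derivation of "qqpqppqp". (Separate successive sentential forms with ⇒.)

S ⇒ C ⇒ PS ⇒ SppS ⇒ qCqppS ⇒ qqpqppS ⇒ qqpqppC ⇒ qqpqppqp

S ⇒ C   [S → C]
C ⇒ PS   [C → P S]
PS ⇒ SppS   [P → S p p]
SppS ⇒ qCqppS   [S → q C q]
qCqppS ⇒ qqpqppS   [C → q p]
qqpqppS ⇒ qqpqppC   [S → C]
qqpqppC ⇒ qqpqppqp   [C → q p]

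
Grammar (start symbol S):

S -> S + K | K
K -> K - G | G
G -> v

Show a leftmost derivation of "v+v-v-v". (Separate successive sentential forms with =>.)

S => S+K => K+K => G+K => v+K => v+K-G => v+K-G-G => v+G-G-G => v+v-G-G => v+v-v-G => v+v-v-v

S => S+K   [S -> S + K]
S+K => K+K   [S -> K]
K+K => G+K   [K -> G]
G+K => v+K   [G -> v]
v+K => v+K-G   [K -> K - G]
v+K-G => v+K-G-G   [K -> K - G]
v+K-G-G => v+G-G-G   [K -> G]
v+G-G-G => v+v-G-G   [G -> v]
v+v-G-G => v+v-v-G   [G -> v]
v+v-v-G => v+v-v-v   [G -> v]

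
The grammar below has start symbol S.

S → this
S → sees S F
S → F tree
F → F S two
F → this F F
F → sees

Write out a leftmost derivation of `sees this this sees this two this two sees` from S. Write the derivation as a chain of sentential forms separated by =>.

S => sees S F => sees this F => sees this this F F => sees this this F S two F => sees this this F S two S two F => sees this this sees S two S two F => sees this this sees this two S two F => sees this this sees this two this two F => sees this this sees this two this two sees

S => sees S F   [S → sees S F]
sees S F => sees this F   [S → this]
sees this F => sees this this F F   [F → this F F]
sees this this F F => sees this this F S two F   [F → F S two]
sees this this F S two F => sees this this F S two S two F   [F → F S two]
sees this this F S two S two F => sees this this sees S two S two F   [F → sees]
sees this this sees S two S two F => sees this this sees this two S two F   [S → this]
sees this this sees this two S two F => sees this this sees this two this two F   [S → this]
sees this this sees this two this two F => sees this this sees this two this two sees   [F → sees]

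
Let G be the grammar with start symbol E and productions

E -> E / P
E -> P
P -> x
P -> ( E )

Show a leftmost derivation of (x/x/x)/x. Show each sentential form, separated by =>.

E => E/P => P/P => (E)/P => (E/P)/P => (E/P/P)/P => (P/P/P)/P => (x/P/P)/P => (x/x/P)/P => (x/x/x)/P => (x/x/x)/x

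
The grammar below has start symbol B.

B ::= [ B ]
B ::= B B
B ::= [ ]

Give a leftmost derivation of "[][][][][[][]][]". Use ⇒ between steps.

B ⇒ BB ⇒ []B ⇒ []BB ⇒ []BBB ⇒ []BBBB ⇒ [][]BBB ⇒ [][][]BB ⇒ [][][]BBB ⇒ [][][][]BB ⇒ [][][][][B]B ⇒ [][][][][BB]B ⇒ [][][][][[]B]B ⇒ [][][][][[][]]B ⇒ [][][][][[][]][]

B ⇒ BB   [B ::= B B]
BB ⇒ []B   [B ::= [ ]]
[]B ⇒ []BB   [B ::= B B]
[]BB ⇒ []BBB   [B ::= B B]
[]BBB ⇒ []BBBB   [B ::= B B]
[]BBBB ⇒ [][]BBB   [B ::= [ ]]
[][]BBB ⇒ [][][]BB   [B ::= [ ]]
[][][]BB ⇒ [][][]BBB   [B ::= B B]
[][][]BBB ⇒ [][][][]BB   [B ::= [ ]]
[][][][]BB ⇒ [][][][][B]B   [B ::= [ B ]]
[][][][][B]B ⇒ [][][][][BB]B   [B ::= B B]
[][][][][BB]B ⇒ [][][][][[]B]B   [B ::= [ ]]
[][][][][[]B]B ⇒ [][][][][[][]]B   [B ::= [ ]]
[][][][][[][]]B ⇒ [][][][][[][]][]   [B ::= [ ]]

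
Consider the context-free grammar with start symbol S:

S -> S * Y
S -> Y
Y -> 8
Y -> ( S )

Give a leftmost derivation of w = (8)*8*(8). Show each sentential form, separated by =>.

S => S*Y   [S -> S * Y]
S*Y => S*Y*Y   [S -> S * Y]
S*Y*Y => Y*Y*Y   [S -> Y]
Y*Y*Y => (S)*Y*Y   [Y -> ( S )]
(S)*Y*Y => (Y)*Y*Y   [S -> Y]
(Y)*Y*Y => (8)*Y*Y   [Y -> 8]
(8)*Y*Y => (8)*8*Y   [Y -> 8]
(8)*8*Y => (8)*8*(S)   [Y -> ( S )]
(8)*8*(S) => (8)*8*(Y)   [S -> Y]
(8)*8*(Y) => (8)*8*(8)   [Y -> 8]

S => S*Y => S*Y*Y => Y*Y*Y => (S)*Y*Y => (Y)*Y*Y => (8)*Y*Y => (8)*8*Y => (8)*8*(S) => (8)*8*(Y) => (8)*8*(8)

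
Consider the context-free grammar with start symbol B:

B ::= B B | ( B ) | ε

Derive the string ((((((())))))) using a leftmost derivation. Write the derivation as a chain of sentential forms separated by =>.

B => (B) => ((B)) => (((B))) => (((BB))) => ((((B)B))) => ((((BB)B))) => (((((B)B)B))) => ((((((B))B)B))) => (((((((B)))B)B))) => ((((((()))B)B))) => ((((((())))B))) => ((((((()))))))

B => (B)   [B ::= ( B )]
(B) => ((B))   [B ::= ( B )]
((B)) => (((B)))   [B ::= ( B )]
(((B))) => (((BB)))   [B ::= B B]
(((BB))) => ((((B)B)))   [B ::= ( B )]
((((B)B))) => ((((BB)B)))   [B ::= B B]
((((BB)B))) => (((((B)B)B)))   [B ::= ( B )]
(((((B)B)B))) => ((((((B))B)B)))   [B ::= ( B )]
((((((B))B)B))) => (((((((B)))B)B)))   [B ::= ( B )]
(((((((B)))B)B))) => ((((((()))B)B)))   [B ::= ε]
((((((()))B)B))) => ((((((())))B)))   [B ::= ε]
((((((())))B))) => ((((((()))))))   [B ::= ε]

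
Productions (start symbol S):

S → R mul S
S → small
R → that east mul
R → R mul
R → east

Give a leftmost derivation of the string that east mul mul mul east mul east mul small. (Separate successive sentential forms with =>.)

S => R mul S   [S → R mul S]
R mul S => R mul mul S   [R → R mul]
R mul mul S => that east mul mul mul S   [R → that east mul]
that east mul mul mul S => that east mul mul mul R mul S   [S → R mul S]
that east mul mul mul R mul S => that east mul mul mul east mul S   [R → east]
that east mul mul mul east mul S => that east mul mul mul east mul R mul S   [S → R mul S]
that east mul mul mul east mul R mul S => that east mul mul mul east mul east mul S   [R → east]
that east mul mul mul east mul east mul S => that east mul mul mul east mul east mul small   [S → small]

S => R mul S => R mul mul S => that east mul mul mul S => that east mul mul mul R mul S => that east mul mul mul east mul S => that east mul mul mul east mul R mul S => that east mul mul mul east mul east mul S => that east mul mul mul east mul east mul small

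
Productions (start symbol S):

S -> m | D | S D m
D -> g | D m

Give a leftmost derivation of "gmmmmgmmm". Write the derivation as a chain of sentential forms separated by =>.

S=>SDm=>DDm=>DmDm=>DmmDm=>DmmmDm=>DmmmmDm=>gmmmmDm=>gmmmmDmm=>gmmmmDmmm=>gmmmmgmmm

S => SDm   [S -> S D m]
SDm => DDm   [S -> D]
DDm => DmDm   [D -> D m]
DmDm => DmmDm   [D -> D m]
DmmDm => DmmmDm   [D -> D m]
DmmmDm => DmmmmDm   [D -> D m]
DmmmmDm => gmmmmDm   [D -> g]
gmmmmDm => gmmmmDmm   [D -> D m]
gmmmmDmm => gmmmmDmmm   [D -> D m]
gmmmmDmmm => gmmmmgmmm   [D -> g]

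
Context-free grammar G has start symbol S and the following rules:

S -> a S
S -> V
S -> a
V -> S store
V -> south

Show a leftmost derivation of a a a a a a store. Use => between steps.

S => a S   [S -> a S]
a S => a a S   [S -> a S]
a a S => a a a S   [S -> a S]
a a a S => a a a V   [S -> V]
a a a V => a a a S store   [V -> S store]
a a a S store => a a a a S store   [S -> a S]
a a a a S store => a a a a a S store   [S -> a S]
a a a a a S store => a a a a a a store   [S -> a]

S => a S => a a S => a a a S => a a a V => a a a S store => a a a a S store => a a a a a S store => a a a a a a store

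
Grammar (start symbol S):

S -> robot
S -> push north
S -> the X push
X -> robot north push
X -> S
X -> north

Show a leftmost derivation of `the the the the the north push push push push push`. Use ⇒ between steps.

S ⇒ the X push ⇒ the S push ⇒ the the X push push ⇒ the the S push push ⇒ the the the X push push push ⇒ the the the S push push push ⇒ the the the the X push push push push ⇒ the the the the S push push push push ⇒ the the the the the X push push push push push ⇒ the the the the the north push push push push push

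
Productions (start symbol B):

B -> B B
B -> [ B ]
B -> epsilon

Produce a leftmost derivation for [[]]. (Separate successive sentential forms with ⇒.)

B ⇒ BB ⇒ BBB ⇒ [B]BB ⇒ [BB]BB ⇒ [[B]B]BB ⇒ [[]B]BB ⇒ [[]]BB ⇒ [[]]B ⇒ [[]]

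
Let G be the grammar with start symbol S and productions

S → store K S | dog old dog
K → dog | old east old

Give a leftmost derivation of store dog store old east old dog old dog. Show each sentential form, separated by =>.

S => store K S => store dog S => store dog store K S => store dog store old east old S => store dog store old east old dog old dog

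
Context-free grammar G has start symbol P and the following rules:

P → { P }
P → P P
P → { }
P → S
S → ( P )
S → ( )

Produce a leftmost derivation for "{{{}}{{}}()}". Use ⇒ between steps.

P ⇒ {P}   [P → { P }]
{P} ⇒ {PP}   [P → P P]
{PP} ⇒ {PPP}   [P → P P]
{PPP} ⇒ {{P}PP}   [P → { P }]
{{P}PP} ⇒ {{{}}PP}   [P → { }]
{{{}}PP} ⇒ {{{}}{P}P}   [P → { P }]
{{{}}{P}P} ⇒ {{{}}{{}}P}   [P → { }]
{{{}}{{}}P} ⇒ {{{}}{{}}S}   [P → S]
{{{}}{{}}S} ⇒ {{{}}{{}}()}   [S → ( )]

P⇒{P}⇒{PP}⇒{PPP}⇒{{P}PP}⇒{{{}}PP}⇒{{{}}{P}P}⇒{{{}}{{}}P}⇒{{{}}{{}}S}⇒{{{}}{{}}()}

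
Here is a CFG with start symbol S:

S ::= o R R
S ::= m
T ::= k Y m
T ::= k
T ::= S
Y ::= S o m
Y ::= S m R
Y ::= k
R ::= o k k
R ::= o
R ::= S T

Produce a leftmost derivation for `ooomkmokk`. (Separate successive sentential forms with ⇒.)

S ⇒ oRR ⇒ oSTR ⇒ ooRRTR ⇒ oooRTR ⇒ oooSTTR ⇒ ooomTTR ⇒ ooomkTR ⇒ ooomkSR ⇒ ooomkmR ⇒ ooomkmokk

S ⇒ oRR   [S ::= o R R]
oRR ⇒ oSTR   [R ::= S T]
oSTR ⇒ ooRRTR   [S ::= o R R]
ooRRTR ⇒ oooRTR   [R ::= o]
oooRTR ⇒ oooSTTR   [R ::= S T]
oooSTTR ⇒ ooomTTR   [S ::= m]
ooomTTR ⇒ ooomkTR   [T ::= k]
ooomkTR ⇒ ooomkSR   [T ::= S]
ooomkSR ⇒ ooomkmR   [S ::= m]
ooomkmR ⇒ ooomkmokk   [R ::= o k k]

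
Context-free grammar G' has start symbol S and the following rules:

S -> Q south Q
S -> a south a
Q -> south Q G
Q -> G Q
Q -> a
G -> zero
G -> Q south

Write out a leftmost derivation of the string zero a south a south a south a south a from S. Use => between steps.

S => Q south Q   [S -> Q south Q]
Q south Q => G Q south Q   [Q -> G Q]
G Q south Q => zero Q south Q   [G -> zero]
zero Q south Q => zero G Q south Q   [Q -> G Q]
zero G Q south Q => zero Q south Q south Q   [G -> Q south]
zero Q south Q south Q => zero G Q south Q south Q   [Q -> G Q]
zero G Q south Q south Q => zero Q south Q south Q south Q   [G -> Q south]
zero Q south Q south Q south Q => zero G Q south Q south Q south Q   [Q -> G Q]
zero G Q south Q south Q south Q => zero Q south Q south Q south Q south Q   [G -> Q south]
zero Q south Q south Q south Q south Q => zero a south Q south Q south Q south Q   [Q -> a]
zero a south Q south Q south Q south Q => zero a south a south Q south Q south Q   [Q -> a]
zero a south a south Q south Q south Q => zero a south a south a south Q south Q   [Q -> a]
zero a south a south a south Q south Q => zero a south a south a south a south Q   [Q -> a]
zero a south a south a south a south Q => zero a south a south a south a south a   [Q -> a]

S => Q south Q => G Q south Q => zero Q south Q => zero G Q south Q => zero Q south Q south Q => zero G Q south Q south Q => zero Q south Q south Q south Q => zero G Q south Q south Q south Q => zero Q south Q south Q south Q south Q => zero a south Q south Q south Q south Q => zero a south a south Q south Q south Q => zero a south a south a south Q south Q => zero a south a south a south a south Q => zero a south a south a south a south a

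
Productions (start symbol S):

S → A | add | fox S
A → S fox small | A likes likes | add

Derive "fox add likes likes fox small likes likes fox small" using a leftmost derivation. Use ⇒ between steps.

S ⇒ fox S ⇒ fox A ⇒ fox S fox small ⇒ fox A fox small ⇒ fox A likes likes fox small ⇒ fox S fox small likes likes fox small ⇒ fox A fox small likes likes fox small ⇒ fox A likes likes fox small likes likes fox small ⇒ fox add likes likes fox small likes likes fox small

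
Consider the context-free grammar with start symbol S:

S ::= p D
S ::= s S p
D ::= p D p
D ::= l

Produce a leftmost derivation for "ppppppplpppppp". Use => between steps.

S => pD => ppDp => pppDpp => ppppDppp => pppppDpppp => ppppppDppppp => pppppppDpppppp => ppppppplpppppp

S => pD   [S ::= p D]
pD => ppDp   [D ::= p D p]
ppDp => pppDpp   [D ::= p D p]
pppDpp => ppppDppp   [D ::= p D p]
ppppDppp => pppppDpppp   [D ::= p D p]
pppppDpppp => ppppppDppppp   [D ::= p D p]
ppppppDppppp => pppppppDpppppp   [D ::= p D p]
pppppppDpppppp => ppppppplpppppp   [D ::= l]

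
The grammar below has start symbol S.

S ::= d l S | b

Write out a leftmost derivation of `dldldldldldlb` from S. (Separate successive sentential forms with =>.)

S => dlS => dldlS => dldldlS => dldldldlS => dldldldldlS => dldldldldldlS => dldldldldldlb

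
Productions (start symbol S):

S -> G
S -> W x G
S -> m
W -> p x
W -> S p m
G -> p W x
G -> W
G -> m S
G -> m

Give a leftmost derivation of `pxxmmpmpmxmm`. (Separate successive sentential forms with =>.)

S => WxG => SpmxG => WxGpmxG => pxxGpmxG => pxxWpmxG => pxxSpmpmxG => pxxGpmpmxG => pxxmSpmpmxG => pxxmmpmpmxG => pxxmmpmpmxmS => pxxmmpmpmxmG => pxxmmpmpmxmm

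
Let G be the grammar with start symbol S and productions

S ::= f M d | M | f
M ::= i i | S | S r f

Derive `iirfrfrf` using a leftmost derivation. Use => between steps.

S=>M=>Srf=>Mrf=>Srfrf=>Mrfrf=>Srfrfrf=>Mrfrfrf=>iirfrfrf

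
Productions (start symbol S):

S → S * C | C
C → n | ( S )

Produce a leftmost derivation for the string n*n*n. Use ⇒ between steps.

S ⇒ S*C   [S → S * C]
S*C ⇒ S*C*C   [S → S * C]
S*C*C ⇒ C*C*C   [S → C]
C*C*C ⇒ n*C*C   [C → n]
n*C*C ⇒ n*n*C   [C → n]
n*n*C ⇒ n*n*n   [C → n]

S⇒S*C⇒S*C*C⇒C*C*C⇒n*C*C⇒n*n*C⇒n*n*n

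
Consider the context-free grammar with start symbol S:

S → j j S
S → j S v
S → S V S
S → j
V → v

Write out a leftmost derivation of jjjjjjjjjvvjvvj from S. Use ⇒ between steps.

S ⇒ jjS ⇒ jjSVS ⇒ jjjjSVS ⇒ jjjjjSvVS ⇒ jjjjjjjSvVS ⇒ jjjjjjjSVSvVS ⇒ jjjjjjjjSvVSvVS ⇒ jjjjjjjjjvVSvVS ⇒ jjjjjjjjjvvSvVS ⇒ jjjjjjjjjvvjvVS ⇒ jjjjjjjjjvvjvvS ⇒ jjjjjjjjjvvjvvj

S ⇒ jjS   [S → j j S]
jjS ⇒ jjSVS   [S → S V S]
jjSVS ⇒ jjjjSVS   [S → j j S]
jjjjSVS ⇒ jjjjjSvVS   [S → j S v]
jjjjjSvVS ⇒ jjjjjjjSvVS   [S → j j S]
jjjjjjjSvVS ⇒ jjjjjjjSVSvVS   [S → S V S]
jjjjjjjSVSvVS ⇒ jjjjjjjjSvVSvVS   [S → j S v]
jjjjjjjjSvVSvVS ⇒ jjjjjjjjjvVSvVS   [S → j]
jjjjjjjjjvVSvVS ⇒ jjjjjjjjjvvSvVS   [V → v]
jjjjjjjjjvvSvVS ⇒ jjjjjjjjjvvjvVS   [S → j]
jjjjjjjjjvvjvVS ⇒ jjjjjjjjjvvjvvS   [V → v]
jjjjjjjjjvvjvvS ⇒ jjjjjjjjjvvjvvj   [S → j]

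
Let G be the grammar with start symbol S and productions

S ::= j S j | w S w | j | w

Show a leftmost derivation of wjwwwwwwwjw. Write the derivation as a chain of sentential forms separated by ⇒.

S⇒wSw⇒wjSjw⇒wjwSwjw⇒wjwwSwwjw⇒wjwwwSwwwjw⇒wjwwwwwwwjw

S ⇒ wSw   [S ::= w S w]
wSw ⇒ wjSjw   [S ::= j S j]
wjSjw ⇒ wjwSwjw   [S ::= w S w]
wjwSwjw ⇒ wjwwSwwjw   [S ::= w S w]
wjwwSwwjw ⇒ wjwwwSwwwjw   [S ::= w S w]
wjwwwSwwwjw ⇒ wjwwwwwwwjw   [S ::= w]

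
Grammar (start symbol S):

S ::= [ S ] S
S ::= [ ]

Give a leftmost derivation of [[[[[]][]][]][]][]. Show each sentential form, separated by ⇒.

S ⇒ [S]S   [S ::= [ S ] S]
[S]S ⇒ [[S]S]S   [S ::= [ S ] S]
[[S]S]S ⇒ [[[S]S]S]S   [S ::= [ S ] S]
[[[S]S]S]S ⇒ [[[[S]S]S]S]S   [S ::= [ S ] S]
[[[[S]S]S]S]S ⇒ [[[[[]]S]S]S]S   [S ::= [ ]]
[[[[[]]S]S]S]S ⇒ [[[[[]][]]S]S]S   [S ::= [ ]]
[[[[[]][]]S]S]S ⇒ [[[[[]][]][]]S]S   [S ::= [ ]]
[[[[[]][]][]]S]S ⇒ [[[[[]][]][]][]]S   [S ::= [ ]]
[[[[[]][]][]][]]S ⇒ [[[[[]][]][]][]][]   [S ::= [ ]]

S⇒[S]S⇒[[S]S]S⇒[[[S]S]S]S⇒[[[[S]S]S]S]S⇒[[[[[]]S]S]S]S⇒[[[[[]][]]S]S]S⇒[[[[[]][]][]]S]S⇒[[[[[]][]][]][]]S⇒[[[[[]][]][]][]][]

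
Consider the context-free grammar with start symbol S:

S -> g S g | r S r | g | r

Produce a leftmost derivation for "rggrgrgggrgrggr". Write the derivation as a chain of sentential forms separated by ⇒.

S ⇒ rSr ⇒ rgSgr ⇒ rggSggr ⇒ rggrSrggr ⇒ rggrgSgrggr ⇒ rggrgrSrgrggr ⇒ rggrgrgSgrgrggr ⇒ rggrgrgggrgrggr

S ⇒ rSr   [S -> r S r]
rSr ⇒ rgSgr   [S -> g S g]
rgSgr ⇒ rggSggr   [S -> g S g]
rggSggr ⇒ rggrSrggr   [S -> r S r]
rggrSrggr ⇒ rggrgSgrggr   [S -> g S g]
rggrgSgrggr ⇒ rggrgrSrgrggr   [S -> r S r]
rggrgrSrgrggr ⇒ rggrgrgSgrgrggr   [S -> g S g]
rggrgrgSgrgrggr ⇒ rggrgrgggrgrggr   [S -> g]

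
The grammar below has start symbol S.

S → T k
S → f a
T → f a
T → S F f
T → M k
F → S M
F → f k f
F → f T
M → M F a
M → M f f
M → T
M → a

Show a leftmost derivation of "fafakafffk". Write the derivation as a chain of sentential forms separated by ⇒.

S ⇒ Tk ⇒ SFfk ⇒ faFfk ⇒ faSMfk ⇒ faTkMfk ⇒ fafakMfk ⇒ fafakMfffk ⇒ fafakafffk

S ⇒ Tk   [S → T k]
Tk ⇒ SFfk   [T → S F f]
SFfk ⇒ faFfk   [S → f a]
faFfk ⇒ faSMfk   [F → S M]
faSMfk ⇒ faTkMfk   [S → T k]
faTkMfk ⇒ fafakMfk   [T → f a]
fafakMfk ⇒ fafakMfffk   [M → M f f]
fafakMfffk ⇒ fafakafffk   [M → a]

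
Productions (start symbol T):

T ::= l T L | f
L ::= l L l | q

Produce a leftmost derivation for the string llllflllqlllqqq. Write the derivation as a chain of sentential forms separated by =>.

T => lTL => llTLL => lllTLLL => llllTLLLL => llllfLLLL => llllflLlLLL => llllfllLllLLL => llllflllLlllLLL => llllflllqlllLLL => llllflllqlllqLL => llllflllqlllqqL => llllflllqlllqqq

T => lTL   [T ::= l T L]
lTL => llTLL   [T ::= l T L]
llTLL => lllTLLL   [T ::= l T L]
lllTLLL => llllTLLLL   [T ::= l T L]
llllTLLLL => llllfLLLL   [T ::= f]
llllfLLLL => llllflLlLLL   [L ::= l L l]
llllflLlLLL => llllfllLllLLL   [L ::= l L l]
llllfllLllLLL => llllflllLlllLLL   [L ::= l L l]
llllflllLlllLLL => llllflllqlllLLL   [L ::= q]
llllflllqlllLLL => llllflllqlllqLL   [L ::= q]
llllflllqlllqLL => llllflllqlllqqL   [L ::= q]
llllflllqlllqqL => llllflllqlllqqq   [L ::= q]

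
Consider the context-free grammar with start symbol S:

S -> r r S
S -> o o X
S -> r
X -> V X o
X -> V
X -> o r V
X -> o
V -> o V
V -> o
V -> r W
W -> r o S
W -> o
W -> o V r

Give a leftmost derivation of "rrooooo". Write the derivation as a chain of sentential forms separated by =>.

S => rrS   [S -> r r S]
rrS => rrooX   [S -> o o X]
rrooX => rrooVXo   [X -> V X o]
rrooVXo => rroooXo   [V -> o]
rroooXo => rrooooo   [X -> o]

S => rrS => rrooX => rrooVXo => rroooXo => rrooooo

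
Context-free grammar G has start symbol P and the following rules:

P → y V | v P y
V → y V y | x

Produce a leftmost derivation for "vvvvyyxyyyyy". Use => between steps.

P=>vPy=>vvPyy=>vvvPyyy=>vvvvPyyyy=>vvvvyVyyyy=>vvvvyyVyyyyy=>vvvvyyxyyyyy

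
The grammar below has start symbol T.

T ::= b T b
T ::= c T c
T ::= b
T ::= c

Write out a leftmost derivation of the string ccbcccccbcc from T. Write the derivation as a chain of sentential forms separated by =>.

T => cTc => ccTcc => ccbTbcc => ccbcTcbcc => ccbccTccbcc => ccbcccccbcc

T => cTc   [T ::= c T c]
cTc => ccTcc   [T ::= c T c]
ccTcc => ccbTbcc   [T ::= b T b]
ccbTbcc => ccbcTcbcc   [T ::= c T c]
ccbcTcbcc => ccbccTccbcc   [T ::= c T c]
ccbccTccbcc => ccbcccccbcc   [T ::= c]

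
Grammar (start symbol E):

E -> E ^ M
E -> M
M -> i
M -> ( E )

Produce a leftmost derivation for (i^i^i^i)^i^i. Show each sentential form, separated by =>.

E => E^M => E^M^M => M^M^M => (E)^M^M => (E^M)^M^M => (E^M^M)^M^M => (E^M^M^M)^M^M => (M^M^M^M)^M^M => (i^M^M^M)^M^M => (i^i^M^M)^M^M => (i^i^i^M)^M^M => (i^i^i^i)^M^M => (i^i^i^i)^i^M => (i^i^i^i)^i^i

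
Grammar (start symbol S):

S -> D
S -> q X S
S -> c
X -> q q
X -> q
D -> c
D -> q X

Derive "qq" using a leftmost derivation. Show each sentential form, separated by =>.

S => D   [S -> D]
D => qX   [D -> q X]
qX => qq   [X -> q]

S=>D=>qX=>qq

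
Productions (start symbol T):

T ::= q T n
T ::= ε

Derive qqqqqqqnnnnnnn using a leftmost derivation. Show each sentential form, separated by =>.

T => qTn => qqTnn => qqqTnnn => qqqqTnnnn => qqqqqTnnnnn => qqqqqqTnnnnnn => qqqqqqqTnnnnnnn => qqqqqqqnnnnnnn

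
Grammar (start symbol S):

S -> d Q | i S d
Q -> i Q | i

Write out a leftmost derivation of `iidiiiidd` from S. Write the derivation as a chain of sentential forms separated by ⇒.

S ⇒ iSd ⇒ iiSdd ⇒ iidQdd ⇒ iidiQdd ⇒ iidiiQdd ⇒ iidiiiQdd ⇒ iidiiiidd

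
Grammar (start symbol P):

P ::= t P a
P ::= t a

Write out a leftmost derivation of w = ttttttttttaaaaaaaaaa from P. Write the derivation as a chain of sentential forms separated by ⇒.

P ⇒ tPa ⇒ ttPaa ⇒ tttPaaa ⇒ ttttPaaaa ⇒ tttttPaaaaa ⇒ ttttttPaaaaaa ⇒ tttttttPaaaaaaa ⇒ ttttttttPaaaaaaaa ⇒ tttttttttPaaaaaaaaa ⇒ ttttttttttaaaaaaaaaa

P ⇒ tPa   [P ::= t P a]
tPa ⇒ ttPaa   [P ::= t P a]
ttPaa ⇒ tttPaaa   [P ::= t P a]
tttPaaa ⇒ ttttPaaaa   [P ::= t P a]
ttttPaaaa ⇒ tttttPaaaaa   [P ::= t P a]
tttttPaaaaa ⇒ ttttttPaaaaaa   [P ::= t P a]
ttttttPaaaaaa ⇒ tttttttPaaaaaaa   [P ::= t P a]
tttttttPaaaaaaa ⇒ ttttttttPaaaaaaaa   [P ::= t P a]
ttttttttPaaaaaaaa ⇒ tttttttttPaaaaaaaaa   [P ::= t P a]
tttttttttPaaaaaaaaa ⇒ ttttttttttaaaaaaaaaa   [P ::= t a]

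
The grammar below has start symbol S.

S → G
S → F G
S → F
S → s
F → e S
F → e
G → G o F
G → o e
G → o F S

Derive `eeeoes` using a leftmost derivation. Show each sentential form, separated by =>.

S => F   [S → F]
F => eS   [F → e S]
eS => eF   [S → F]
eF => eeS   [F → e S]
eeS => eeFG   [S → F G]
eeFG => eeeG   [F → e]
eeeG => eeeoFS   [G → o F S]
eeeoFS => eeeoeS   [F → e]
eeeoeS => eeeoes   [S → s]

S=>F=>eS=>eF=>eeS=>eeFG=>eeeG=>eeeoFS=>eeeoeS=>eeeoes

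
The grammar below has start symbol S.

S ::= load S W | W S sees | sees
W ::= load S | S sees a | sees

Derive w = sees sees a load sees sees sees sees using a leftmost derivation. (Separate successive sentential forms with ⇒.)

S ⇒ W S sees ⇒ S sees a S sees ⇒ sees sees a S sees ⇒ sees sees a W S sees sees ⇒ sees sees a load S S sees sees ⇒ sees sees a load sees S sees sees ⇒ sees sees a load sees sees sees sees

S ⇒ W S sees   [S ::= W S sees]
W S sees ⇒ S sees a S sees   [W ::= S sees a]
S sees a S sees ⇒ sees sees a S sees   [S ::= sees]
sees sees a S sees ⇒ sees sees a W S sees sees   [S ::= W S sees]
sees sees a W S sees sees ⇒ sees sees a load S S sees sees   [W ::= load S]
sees sees a load S S sees sees ⇒ sees sees a load sees S sees sees   [S ::= sees]
sees sees a load sees S sees sees ⇒ sees sees a load sees sees sees sees   [S ::= sees]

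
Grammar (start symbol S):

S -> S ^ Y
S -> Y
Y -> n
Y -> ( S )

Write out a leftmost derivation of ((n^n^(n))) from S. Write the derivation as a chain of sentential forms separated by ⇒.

S⇒Y⇒(S)⇒(Y)⇒((S))⇒((S^Y))⇒((S^Y^Y))⇒((Y^Y^Y))⇒((n^Y^Y))⇒((n^n^Y))⇒((n^n^(S)))⇒((n^n^(Y)))⇒((n^n^(n)))

S ⇒ Y   [S -> Y]
Y ⇒ (S)   [Y -> ( S )]
(S) ⇒ (Y)   [S -> Y]
(Y) ⇒ ((S))   [Y -> ( S )]
((S)) ⇒ ((S^Y))   [S -> S ^ Y]
((S^Y)) ⇒ ((S^Y^Y))   [S -> S ^ Y]
((S^Y^Y)) ⇒ ((Y^Y^Y))   [S -> Y]
((Y^Y^Y)) ⇒ ((n^Y^Y))   [Y -> n]
((n^Y^Y)) ⇒ ((n^n^Y))   [Y -> n]
((n^n^Y)) ⇒ ((n^n^(S)))   [Y -> ( S )]
((n^n^(S))) ⇒ ((n^n^(Y)))   [S -> Y]
((n^n^(Y))) ⇒ ((n^n^(n)))   [Y -> n]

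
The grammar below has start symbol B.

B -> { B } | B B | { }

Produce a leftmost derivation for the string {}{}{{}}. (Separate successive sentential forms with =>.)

B => BB   [B -> B B]
BB => BBB   [B -> B B]
BBB => {}BB   [B -> { }]
{}BB => {}{}B   [B -> { }]
{}{}B => {}{}{B}   [B -> { B }]
{}{}{B} => {}{}{{}}   [B -> { }]

B => BB => BBB => {}BB => {}{}B => {}{}{B} => {}{}{{}}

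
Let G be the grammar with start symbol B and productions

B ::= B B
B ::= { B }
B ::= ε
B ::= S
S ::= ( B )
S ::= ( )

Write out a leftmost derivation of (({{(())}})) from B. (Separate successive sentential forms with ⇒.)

B ⇒ S   [B ::= S]
S ⇒ (B)   [S ::= ( B )]
(B) ⇒ (S)   [B ::= S]
(S) ⇒ ((B))   [S ::= ( B )]
((B)) ⇒ (({B}))   [B ::= { B }]
(({B})) ⇒ (({BB}))   [B ::= B B]
(({BB})) ⇒ (({{B}B}))   [B ::= { B }]
(({{B}B})) ⇒ (({{S}B}))   [B ::= S]
(({{S}B})) ⇒ (({{(B)}B}))   [S ::= ( B )]
(({{(B)}B})) ⇒ (({{(S)}B}))   [B ::= S]
(({{(S)}B})) ⇒ (({{(())}B}))   [S ::= ( )]
(({{(())}B})) ⇒ (({{(())}}))   [B ::= ε]

B ⇒ S ⇒ (B) ⇒ (S) ⇒ ((B)) ⇒ (({B})) ⇒ (({BB})) ⇒ (({{B}B})) ⇒ (({{S}B})) ⇒ (({{(B)}B})) ⇒ (({{(S)}B})) ⇒ (({{(())}B})) ⇒ (({{(())}}))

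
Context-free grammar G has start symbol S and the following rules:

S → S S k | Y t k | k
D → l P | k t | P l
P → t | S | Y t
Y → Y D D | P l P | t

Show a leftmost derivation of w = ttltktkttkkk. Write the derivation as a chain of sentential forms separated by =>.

S=>SSk=>YtkSk=>YDDtkSk=>PlPDDtkSk=>YtlPDDtkSk=>ttlPDDtkSk=>ttltDDtkSk=>ttltktDtkSk=>ttltktkttkSk=>ttltktkttkkk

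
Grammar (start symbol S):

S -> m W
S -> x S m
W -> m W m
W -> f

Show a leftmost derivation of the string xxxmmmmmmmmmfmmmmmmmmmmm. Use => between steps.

S=>xSm=>xxSmm=>xxxSmmm=>xxxmWmmm=>xxxmmWmmmm=>xxxmmmWmmmmm=>xxxmmmmWmmmmmm=>xxxmmmmmWmmmmmmm=>xxxmmmmmmWmmmmmmmm=>xxxmmmmmmmWmmmmmmmmm=>xxxmmmmmmmmWmmmmmmmmmm=>xxxmmmmmmmmmWmmmmmmmmmmm=>xxxmmmmmmmmmfmmmmmmmmmmm

S => xSm   [S -> x S m]
xSm => xxSmm   [S -> x S m]
xxSmm => xxxSmmm   [S -> x S m]
xxxSmmm => xxxmWmmm   [S -> m W]
xxxmWmmm => xxxmmWmmmm   [W -> m W m]
xxxmmWmmmm => xxxmmmWmmmmm   [W -> m W m]
xxxmmmWmmmmm => xxxmmmmWmmmmmm   [W -> m W m]
xxxmmmmWmmmmmm => xxxmmmmmWmmmmmmm   [W -> m W m]
xxxmmmmmWmmmmmmm => xxxmmmmmmWmmmmmmmm   [W -> m W m]
xxxmmmmmmWmmmmmmmm => xxxmmmmmmmWmmmmmmmmm   [W -> m W m]
xxxmmmmmmmWmmmmmmmmm => xxxmmmmmmmmWmmmmmmmmmm   [W -> m W m]
xxxmmmmmmmmWmmmmmmmmmm => xxxmmmmmmmmmWmmmmmmmmmmm   [W -> m W m]
xxxmmmmmmmmmWmmmmmmmmmmm => xxxmmmmmmmmmfmmmmmmmmmmm   [W -> f]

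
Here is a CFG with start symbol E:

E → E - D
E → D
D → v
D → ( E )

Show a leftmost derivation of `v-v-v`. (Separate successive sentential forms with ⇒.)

E ⇒ E-D ⇒ E-D-D ⇒ D-D-D ⇒ v-D-D ⇒ v-v-D ⇒ v-v-v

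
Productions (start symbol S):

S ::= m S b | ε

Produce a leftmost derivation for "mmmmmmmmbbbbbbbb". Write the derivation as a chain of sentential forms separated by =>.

S=>mSb=>mmSbb=>mmmSbbb=>mmmmSbbbb=>mmmmmSbbbbb=>mmmmmmSbbbbbb=>mmmmmmmSbbbbbbb=>mmmmmmmmSbbbbbbbb=>mmmmmmmmbbbbbbbb

S => mSb   [S ::= m S b]
mSb => mmSbb   [S ::= m S b]
mmSbb => mmmSbbb   [S ::= m S b]
mmmSbbb => mmmmSbbbb   [S ::= m S b]
mmmmSbbbb => mmmmmSbbbbb   [S ::= m S b]
mmmmmSbbbbb => mmmmmmSbbbbbb   [S ::= m S b]
mmmmmmSbbbbbb => mmmmmmmSbbbbbbb   [S ::= m S b]
mmmmmmmSbbbbbbb => mmmmmmmmSbbbbbbbb   [S ::= m S b]
mmmmmmmmSbbbbbbbb => mmmmmmmmbbbbbbbb   [S ::= ε]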